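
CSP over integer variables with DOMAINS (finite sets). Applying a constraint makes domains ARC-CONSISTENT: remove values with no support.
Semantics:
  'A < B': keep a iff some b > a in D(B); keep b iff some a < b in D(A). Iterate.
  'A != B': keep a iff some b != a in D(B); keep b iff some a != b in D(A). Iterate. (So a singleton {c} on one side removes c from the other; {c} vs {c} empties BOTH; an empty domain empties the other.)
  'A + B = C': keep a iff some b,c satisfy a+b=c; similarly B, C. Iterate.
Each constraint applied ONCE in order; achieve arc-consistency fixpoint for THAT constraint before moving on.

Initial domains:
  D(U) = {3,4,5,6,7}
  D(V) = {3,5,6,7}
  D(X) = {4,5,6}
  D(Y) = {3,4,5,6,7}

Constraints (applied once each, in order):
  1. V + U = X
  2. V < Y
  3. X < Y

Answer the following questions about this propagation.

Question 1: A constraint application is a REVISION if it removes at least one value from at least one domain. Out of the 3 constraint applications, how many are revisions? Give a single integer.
Constraint 1 (V + U = X) on D(V)={3,5,6,7} D(U)={3,4,5,6,7} D(X)={4,5,6}: V {3,5,6,7}->{3}; U {3,4,5,6,7}->{3}; X {4,5,6}->{6} => REVISION
Constraint 2 (V < Y) on D(V)={3} D(Y)={3,4,5,6,7}: Y {3,4,5,6,7}->{4,5,6,7} => REVISION
Constraint 3 (X < Y) on D(X)={6} D(Y)={4,5,6,7}: Y {4,5,6,7}->{7} => REVISION
Total revisions = 3

Answer: 3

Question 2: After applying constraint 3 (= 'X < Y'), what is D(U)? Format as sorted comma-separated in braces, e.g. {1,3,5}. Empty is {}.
Constraint 1 (V + U = X) on D(V)={3,5,6,7} D(U)={3,4,5,6,7} D(X)={4,5,6}: V {3,5,6,7}->{3}; U {3,4,5,6,7}->{3}; X {4,5,6}->{6}
Constraint 2 (V < Y) on D(V)={3} D(Y)={3,4,5,6,7}: Y {3,4,5,6,7}->{4,5,6,7}
Constraint 3 (X < Y) on D(X)={6} D(Y)={4,5,6,7}: Y {4,5,6,7}->{7}
So after constraint 3: D(U) = {3}

Answer: {3}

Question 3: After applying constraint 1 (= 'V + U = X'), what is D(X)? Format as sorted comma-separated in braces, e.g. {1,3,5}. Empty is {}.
Constraint 1 (V + U = X) on D(V)={3,5,6,7} D(U)={3,4,5,6,7} D(X)={4,5,6}: V {3,5,6,7}->{3}; U {3,4,5,6,7}->{3}; X {4,5,6}->{6}
So after constraint 1: D(X) = {6}

Answer: {6}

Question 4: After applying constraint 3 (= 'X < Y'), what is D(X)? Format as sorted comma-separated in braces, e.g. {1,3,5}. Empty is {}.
Constraint 1 (V + U = X) on D(V)={3,5,6,7} D(U)={3,4,5,6,7} D(X)={4,5,6}: V {3,5,6,7}->{3}; U {3,4,5,6,7}->{3}; X {4,5,6}->{6}
Constraint 2 (V < Y) on D(V)={3} D(Y)={3,4,5,6,7}: Y {3,4,5,6,7}->{4,5,6,7}
Constraint 3 (X < Y) on D(X)={6} D(Y)={4,5,6,7}: Y {4,5,6,7}->{7}
So after constraint 3: D(X) = {6}

Answer: {6}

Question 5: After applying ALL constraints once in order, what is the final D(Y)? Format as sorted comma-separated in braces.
Constraint 1 (V + U = X) on D(V)={3,5,6,7} D(U)={3,4,5,6,7} D(X)={4,5,6}: V {3,5,6,7}->{3}; U {3,4,5,6,7}->{3}; X {4,5,6}->{6}
Constraint 2 (V < Y) on D(V)={3} D(Y)={3,4,5,6,7}: Y {3,4,5,6,7}->{4,5,6,7}
Constraint 3 (X < Y) on D(X)={6} D(Y)={4,5,6,7}: Y {4,5,6,7}->{7}
So after all 3 constraints: D(Y) = {7}

Answer: {7}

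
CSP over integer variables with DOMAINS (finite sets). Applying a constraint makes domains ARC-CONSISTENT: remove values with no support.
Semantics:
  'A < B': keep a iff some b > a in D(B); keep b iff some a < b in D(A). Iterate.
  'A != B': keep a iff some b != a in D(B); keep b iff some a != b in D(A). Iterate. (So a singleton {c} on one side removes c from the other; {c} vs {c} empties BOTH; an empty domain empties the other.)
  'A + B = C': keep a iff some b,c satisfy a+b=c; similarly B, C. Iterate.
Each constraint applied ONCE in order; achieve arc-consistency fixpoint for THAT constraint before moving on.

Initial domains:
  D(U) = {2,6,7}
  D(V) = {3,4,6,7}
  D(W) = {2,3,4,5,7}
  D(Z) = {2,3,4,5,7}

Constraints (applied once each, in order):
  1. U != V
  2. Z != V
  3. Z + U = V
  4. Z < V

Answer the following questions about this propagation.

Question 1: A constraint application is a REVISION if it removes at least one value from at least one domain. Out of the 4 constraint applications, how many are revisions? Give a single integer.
Constraint 1 (U != V) on D(U)={2,6,7} D(V)={3,4,6,7}: no change => not a revision
Constraint 2 (Z != V) on D(Z)={2,3,4,5,7} D(V)={3,4,6,7}: no change => not a revision
Constraint 3 (Z + U = V) on D(Z)={2,3,4,5,7} D(U)={2,6,7} D(V)={3,4,6,7}: Z {2,3,4,5,7}->{2,4,5}; U {2,6,7}->{2}; V {3,4,6,7}->{4,6,7} => REVISION
Constraint 4 (Z < V) on D(Z)={2,4,5} D(V)={4,6,7}: no change => not a revision
Total revisions = 1

Answer: 1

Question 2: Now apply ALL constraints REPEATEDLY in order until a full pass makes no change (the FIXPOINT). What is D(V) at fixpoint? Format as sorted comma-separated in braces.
Answer: {4,6,7}

Derivation:
pass 0 (initial): D(V)={3,4,6,7}
pass 1: U {2,6,7}->{2}; V {3,4,6,7}->{4,6,7}; Z {2,3,4,5,7}->{2,4,5}
pass 2: no change
Fixpoint after 2 passes: D(V) = {4,6,7}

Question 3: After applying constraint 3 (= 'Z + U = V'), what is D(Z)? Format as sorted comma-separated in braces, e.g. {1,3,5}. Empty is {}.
Answer: {2,4,5}

Derivation:
Constraint 1 (U != V) on D(U)={2,6,7} D(V)={3,4,6,7}: no change
Constraint 2 (Z != V) on D(Z)={2,3,4,5,7} D(V)={3,4,6,7}: no change
Constraint 3 (Z + U = V) on D(Z)={2,3,4,5,7} D(U)={2,6,7} D(V)={3,4,6,7}: Z {2,3,4,5,7}->{2,4,5}; U {2,6,7}->{2}; V {3,4,6,7}->{4,6,7}
So after constraint 3: D(Z) = {2,4,5}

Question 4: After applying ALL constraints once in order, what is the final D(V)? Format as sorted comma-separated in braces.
Constraint 1 (U != V) on D(U)={2,6,7} D(V)={3,4,6,7}: no change
Constraint 2 (Z != V) on D(Z)={2,3,4,5,7} D(V)={3,4,6,7}: no change
Constraint 3 (Z + U = V) on D(Z)={2,3,4,5,7} D(U)={2,6,7} D(V)={3,4,6,7}: Z {2,3,4,5,7}->{2,4,5}; U {2,6,7}->{2}; V {3,4,6,7}->{4,6,7}
Constraint 4 (Z < V) on D(Z)={2,4,5} D(V)={4,6,7}: no change
So after all 4 constraints: D(V) = {4,6,7}

Answer: {4,6,7}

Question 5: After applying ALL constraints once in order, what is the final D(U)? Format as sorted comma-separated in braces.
Answer: {2}

Derivation:
Constraint 1 (U != V) on D(U)={2,6,7} D(V)={3,4,6,7}: no change
Constraint 2 (Z != V) on D(Z)={2,3,4,5,7} D(V)={3,4,6,7}: no change
Constraint 3 (Z + U = V) on D(Z)={2,3,4,5,7} D(U)={2,6,7} D(V)={3,4,6,7}: Z {2,3,4,5,7}->{2,4,5}; U {2,6,7}->{2}; V {3,4,6,7}->{4,6,7}
Constraint 4 (Z < V) on D(Z)={2,4,5} D(V)={4,6,7}: no change
So after all 4 constraints: D(U) = {2}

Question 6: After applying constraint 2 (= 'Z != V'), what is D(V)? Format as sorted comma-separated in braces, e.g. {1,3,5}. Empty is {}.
Constraint 1 (U != V) on D(U)={2,6,7} D(V)={3,4,6,7}: no change
Constraint 2 (Z != V) on D(Z)={2,3,4,5,7} D(V)={3,4,6,7}: no change
So after constraint 2: D(V) = {3,4,6,7}

Answer: {3,4,6,7}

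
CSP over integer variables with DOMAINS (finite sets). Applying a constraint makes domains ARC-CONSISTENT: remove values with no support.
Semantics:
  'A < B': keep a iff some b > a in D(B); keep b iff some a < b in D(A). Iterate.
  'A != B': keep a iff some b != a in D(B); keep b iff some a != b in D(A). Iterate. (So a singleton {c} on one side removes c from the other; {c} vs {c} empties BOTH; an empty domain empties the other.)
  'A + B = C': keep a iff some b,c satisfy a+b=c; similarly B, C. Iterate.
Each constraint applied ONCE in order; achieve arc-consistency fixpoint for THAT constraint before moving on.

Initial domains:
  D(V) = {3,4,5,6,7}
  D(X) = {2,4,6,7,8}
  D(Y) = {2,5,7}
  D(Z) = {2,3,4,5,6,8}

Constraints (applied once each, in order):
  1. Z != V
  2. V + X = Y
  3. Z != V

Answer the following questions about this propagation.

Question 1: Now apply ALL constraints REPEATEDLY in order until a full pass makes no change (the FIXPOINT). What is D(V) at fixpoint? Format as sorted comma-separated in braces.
pass 0 (initial): D(V)={3,4,5,6,7}
pass 1: V {3,4,5,6,7}->{3,5}; X {2,4,6,7,8}->{2,4}; Y {2,5,7}->{5,7}
pass 2: no change
Fixpoint after 2 passes: D(V) = {3,5}

Answer: {3,5}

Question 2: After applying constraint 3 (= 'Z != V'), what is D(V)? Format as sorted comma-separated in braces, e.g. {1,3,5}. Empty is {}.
Answer: {3,5}

Derivation:
Constraint 1 (Z != V) on D(Z)={2,3,4,5,6,8} D(V)={3,4,5,6,7}: no change
Constraint 2 (V + X = Y) on D(V)={3,4,5,6,7} D(X)={2,4,6,7,8} D(Y)={2,5,7}: V {3,4,5,6,7}->{3,5}; X {2,4,6,7,8}->{2,4}; Y {2,5,7}->{5,7}
Constraint 3 (Z != V) on D(Z)={2,3,4,5,6,8} D(V)={3,5}: no change
So after constraint 3: D(V) = {3,5}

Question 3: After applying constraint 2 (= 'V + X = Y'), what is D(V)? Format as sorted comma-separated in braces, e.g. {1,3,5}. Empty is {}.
Constraint 1 (Z != V) on D(Z)={2,3,4,5,6,8} D(V)={3,4,5,6,7}: no change
Constraint 2 (V + X = Y) on D(V)={3,4,5,6,7} D(X)={2,4,6,7,8} D(Y)={2,5,7}: V {3,4,5,6,7}->{3,5}; X {2,4,6,7,8}->{2,4}; Y {2,5,7}->{5,7}
So after constraint 2: D(V) = {3,5}

Answer: {3,5}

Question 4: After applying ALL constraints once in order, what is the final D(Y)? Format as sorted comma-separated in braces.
Answer: {5,7}

Derivation:
Constraint 1 (Z != V) on D(Z)={2,3,4,5,6,8} D(V)={3,4,5,6,7}: no change
Constraint 2 (V + X = Y) on D(V)={3,4,5,6,7} D(X)={2,4,6,7,8} D(Y)={2,5,7}: V {3,4,5,6,7}->{3,5}; X {2,4,6,7,8}->{2,4}; Y {2,5,7}->{5,7}
Constraint 3 (Z != V) on D(Z)={2,3,4,5,6,8} D(V)={3,5}: no change
So after all 3 constraints: D(Y) = {5,7}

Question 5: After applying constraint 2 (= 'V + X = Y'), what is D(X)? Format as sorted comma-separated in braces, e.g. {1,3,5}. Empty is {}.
Answer: {2,4}

Derivation:
Constraint 1 (Z != V) on D(Z)={2,3,4,5,6,8} D(V)={3,4,5,6,7}: no change
Constraint 2 (V + X = Y) on D(V)={3,4,5,6,7} D(X)={2,4,6,7,8} D(Y)={2,5,7}: V {3,4,5,6,7}->{3,5}; X {2,4,6,7,8}->{2,4}; Y {2,5,7}->{5,7}
So after constraint 2: D(X) = {2,4}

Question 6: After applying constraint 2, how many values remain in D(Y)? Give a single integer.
Answer: 2

Derivation:
Constraint 1 (Z != V) on D(Z)={2,3,4,5,6,8} D(V)={3,4,5,6,7}: no change
Constraint 2 (V + X = Y) on D(V)={3,4,5,6,7} D(X)={2,4,6,7,8} D(Y)={2,5,7}: V {3,4,5,6,7}->{3,5}; X {2,4,6,7,8}->{2,4}; Y {2,5,7}->{5,7}
So after constraint 2: D(Y)={5,7}, size = 2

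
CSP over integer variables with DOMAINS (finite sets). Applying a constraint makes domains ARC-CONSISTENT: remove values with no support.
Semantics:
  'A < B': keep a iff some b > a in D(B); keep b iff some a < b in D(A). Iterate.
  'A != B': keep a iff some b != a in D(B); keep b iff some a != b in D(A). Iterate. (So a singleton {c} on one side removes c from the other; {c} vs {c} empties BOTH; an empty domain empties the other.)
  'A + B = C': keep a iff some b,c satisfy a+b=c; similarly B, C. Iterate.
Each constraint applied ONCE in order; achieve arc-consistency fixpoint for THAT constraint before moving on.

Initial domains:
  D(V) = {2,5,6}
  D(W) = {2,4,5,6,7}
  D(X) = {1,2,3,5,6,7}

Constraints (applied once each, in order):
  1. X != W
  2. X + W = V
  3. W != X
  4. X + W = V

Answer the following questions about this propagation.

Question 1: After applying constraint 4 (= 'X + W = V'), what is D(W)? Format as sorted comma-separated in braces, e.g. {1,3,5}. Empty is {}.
Answer: {2,4,5}

Derivation:
Constraint 1 (X != W) on D(X)={1,2,3,5,6,7} D(W)={2,4,5,6,7}: no change
Constraint 2 (X + W = V) on D(X)={1,2,3,5,6,7} D(W)={2,4,5,6,7} D(V)={2,5,6}: X {1,2,3,5,6,7}->{1,2,3}; W {2,4,5,6,7}->{2,4,5}; V {2,5,6}->{5,6}
Constraint 3 (W != X) on D(W)={2,4,5} D(X)={1,2,3}: no change
Constraint 4 (X + W = V) on D(X)={1,2,3} D(W)={2,4,5} D(V)={5,6}: no change
So after constraint 4: D(W) = {2,4,5}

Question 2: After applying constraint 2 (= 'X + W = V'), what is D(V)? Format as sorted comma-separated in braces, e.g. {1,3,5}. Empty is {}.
Constraint 1 (X != W) on D(X)={1,2,3,5,6,7} D(W)={2,4,5,6,7}: no change
Constraint 2 (X + W = V) on D(X)={1,2,3,5,6,7} D(W)={2,4,5,6,7} D(V)={2,5,6}: X {1,2,3,5,6,7}->{1,2,3}; W {2,4,5,6,7}->{2,4,5}; V {2,5,6}->{5,6}
So after constraint 2: D(V) = {5,6}

Answer: {5,6}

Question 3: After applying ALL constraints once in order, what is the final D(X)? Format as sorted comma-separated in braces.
Constraint 1 (X != W) on D(X)={1,2,3,5,6,7} D(W)={2,4,5,6,7}: no change
Constraint 2 (X + W = V) on D(X)={1,2,3,5,6,7} D(W)={2,4,5,6,7} D(V)={2,5,6}: X {1,2,3,5,6,7}->{1,2,3}; W {2,4,5,6,7}->{2,4,5}; V {2,5,6}->{5,6}
Constraint 3 (W != X) on D(W)={2,4,5} D(X)={1,2,3}: no change
Constraint 4 (X + W = V) on D(X)={1,2,3} D(W)={2,4,5} D(V)={5,6}: no change
So after all 4 constraints: D(X) = {1,2,3}

Answer: {1,2,3}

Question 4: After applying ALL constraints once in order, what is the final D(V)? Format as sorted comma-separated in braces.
Constraint 1 (X != W) on D(X)={1,2,3,5,6,7} D(W)={2,4,5,6,7}: no change
Constraint 2 (X + W = V) on D(X)={1,2,3,5,6,7} D(W)={2,4,5,6,7} D(V)={2,5,6}: X {1,2,3,5,6,7}->{1,2,3}; W {2,4,5,6,7}->{2,4,5}; V {2,5,6}->{5,6}
Constraint 3 (W != X) on D(W)={2,4,5} D(X)={1,2,3}: no change
Constraint 4 (X + W = V) on D(X)={1,2,3} D(W)={2,4,5} D(V)={5,6}: no change
So after all 4 constraints: D(V) = {5,6}

Answer: {5,6}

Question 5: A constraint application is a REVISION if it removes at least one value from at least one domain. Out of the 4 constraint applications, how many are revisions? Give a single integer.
Constraint 1 (X != W) on D(X)={1,2,3,5,6,7} D(W)={2,4,5,6,7}: no change => not a revision
Constraint 2 (X + W = V) on D(X)={1,2,3,5,6,7} D(W)={2,4,5,6,7} D(V)={2,5,6}: X {1,2,3,5,6,7}->{1,2,3}; W {2,4,5,6,7}->{2,4,5}; V {2,5,6}->{5,6} => REVISION
Constraint 3 (W != X) on D(W)={2,4,5} D(X)={1,2,3}: no change => not a revision
Constraint 4 (X + W = V) on D(X)={1,2,3} D(W)={2,4,5} D(V)={5,6}: no change => not a revision
Total revisions = 1

Answer: 1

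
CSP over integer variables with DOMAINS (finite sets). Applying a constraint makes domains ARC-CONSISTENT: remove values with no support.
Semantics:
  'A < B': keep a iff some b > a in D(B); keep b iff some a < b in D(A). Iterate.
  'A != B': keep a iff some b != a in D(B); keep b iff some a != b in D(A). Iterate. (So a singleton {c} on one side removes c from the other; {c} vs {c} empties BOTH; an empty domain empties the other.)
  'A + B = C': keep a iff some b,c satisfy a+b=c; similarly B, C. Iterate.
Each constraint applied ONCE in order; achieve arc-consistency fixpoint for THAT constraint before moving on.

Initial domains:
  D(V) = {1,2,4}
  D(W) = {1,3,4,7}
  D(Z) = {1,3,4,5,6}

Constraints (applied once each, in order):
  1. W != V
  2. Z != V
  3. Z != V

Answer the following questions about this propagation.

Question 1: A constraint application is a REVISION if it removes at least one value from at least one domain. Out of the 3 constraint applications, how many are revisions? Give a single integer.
Answer: 0

Derivation:
Constraint 1 (W != V) on D(W)={1,3,4,7} D(V)={1,2,4}: no change => not a revision
Constraint 2 (Z != V) on D(Z)={1,3,4,5,6} D(V)={1,2,4}: no change => not a revision
Constraint 3 (Z != V) on D(Z)={1,3,4,5,6} D(V)={1,2,4}: no change => not a revision
Total revisions = 0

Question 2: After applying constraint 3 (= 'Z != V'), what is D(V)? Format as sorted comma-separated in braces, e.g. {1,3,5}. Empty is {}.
Answer: {1,2,4}

Derivation:
Constraint 1 (W != V) on D(W)={1,3,4,7} D(V)={1,2,4}: no change
Constraint 2 (Z != V) on D(Z)={1,3,4,5,6} D(V)={1,2,4}: no change
Constraint 3 (Z != V) on D(Z)={1,3,4,5,6} D(V)={1,2,4}: no change
So after constraint 3: D(V) = {1,2,4}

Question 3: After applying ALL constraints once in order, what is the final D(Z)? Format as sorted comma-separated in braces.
Answer: {1,3,4,5,6}

Derivation:
Constraint 1 (W != V) on D(W)={1,3,4,7} D(V)={1,2,4}: no change
Constraint 2 (Z != V) on D(Z)={1,3,4,5,6} D(V)={1,2,4}: no change
Constraint 3 (Z != V) on D(Z)={1,3,4,5,6} D(V)={1,2,4}: no change
So after all 3 constraints: D(Z) = {1,3,4,5,6}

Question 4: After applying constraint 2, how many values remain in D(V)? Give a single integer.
Constraint 1 (W != V) on D(W)={1,3,4,7} D(V)={1,2,4}: no change
Constraint 2 (Z != V) on D(Z)={1,3,4,5,6} D(V)={1,2,4}: no change
So after constraint 2: D(V)={1,2,4}, size = 3

Answer: 3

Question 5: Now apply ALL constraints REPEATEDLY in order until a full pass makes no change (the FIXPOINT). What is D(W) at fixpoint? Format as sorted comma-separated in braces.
pass 0 (initial): D(W)={1,3,4,7}
pass 1: no change
Fixpoint after 1 passes: D(W) = {1,3,4,7}

Answer: {1,3,4,7}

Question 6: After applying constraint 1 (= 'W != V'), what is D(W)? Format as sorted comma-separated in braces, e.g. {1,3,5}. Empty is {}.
Constraint 1 (W != V) on D(W)={1,3,4,7} D(V)={1,2,4}: no change
So after constraint 1: D(W) = {1,3,4,7}

Answer: {1,3,4,7}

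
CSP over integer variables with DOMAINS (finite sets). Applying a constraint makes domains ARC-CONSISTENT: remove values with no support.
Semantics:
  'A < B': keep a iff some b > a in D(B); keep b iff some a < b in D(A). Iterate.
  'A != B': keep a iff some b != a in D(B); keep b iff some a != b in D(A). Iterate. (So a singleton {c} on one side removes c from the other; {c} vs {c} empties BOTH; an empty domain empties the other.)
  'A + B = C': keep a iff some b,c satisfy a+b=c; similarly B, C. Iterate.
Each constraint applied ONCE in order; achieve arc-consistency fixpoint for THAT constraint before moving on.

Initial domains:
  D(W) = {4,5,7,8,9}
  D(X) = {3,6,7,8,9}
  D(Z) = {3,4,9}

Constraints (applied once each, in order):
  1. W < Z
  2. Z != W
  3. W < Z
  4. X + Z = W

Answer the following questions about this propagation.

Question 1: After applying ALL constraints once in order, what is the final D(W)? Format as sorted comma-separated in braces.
Constraint 1 (W < Z) on D(W)={4,5,7,8,9} D(Z)={3,4,9}: W {4,5,7,8,9}->{4,5,7,8}; Z {3,4,9}->{9}
Constraint 2 (Z != W) on D(Z)={9} D(W)={4,5,7,8}: no change
Constraint 3 (W < Z) on D(W)={4,5,7,8} D(Z)={9}: no change
Constraint 4 (X + Z = W) on D(X)={3,6,7,8,9} D(Z)={9} D(W)={4,5,7,8}: X {3,6,7,8,9}->{}; Z {9}->{}; W {4,5,7,8}->{}
So after all 4 constraints: D(W) = {}

Answer: {}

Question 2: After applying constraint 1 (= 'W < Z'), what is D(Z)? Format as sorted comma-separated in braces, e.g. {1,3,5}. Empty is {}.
Constraint 1 (W < Z) on D(W)={4,5,7,8,9} D(Z)={3,4,9}: W {4,5,7,8,9}->{4,5,7,8}; Z {3,4,9}->{9}
So after constraint 1: D(Z) = {9}

Answer: {9}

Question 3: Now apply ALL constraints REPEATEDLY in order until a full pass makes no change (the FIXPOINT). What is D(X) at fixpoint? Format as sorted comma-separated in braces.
Answer: {}

Derivation:
pass 0 (initial): D(X)={3,6,7,8,9}
pass 1: W {4,5,7,8,9}->{}; X {3,6,7,8,9}->{}; Z {3,4,9}->{}
pass 2: no change
Fixpoint after 2 passes: D(X) = {}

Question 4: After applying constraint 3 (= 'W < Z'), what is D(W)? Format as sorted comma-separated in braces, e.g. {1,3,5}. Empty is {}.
Constraint 1 (W < Z) on D(W)={4,5,7,8,9} D(Z)={3,4,9}: W {4,5,7,8,9}->{4,5,7,8}; Z {3,4,9}->{9}
Constraint 2 (Z != W) on D(Z)={9} D(W)={4,5,7,8}: no change
Constraint 3 (W < Z) on D(W)={4,5,7,8} D(Z)={9}: no change
So after constraint 3: D(W) = {4,5,7,8}

Answer: {4,5,7,8}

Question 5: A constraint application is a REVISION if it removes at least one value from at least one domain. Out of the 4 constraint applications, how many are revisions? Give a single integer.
Answer: 2

Derivation:
Constraint 1 (W < Z) on D(W)={4,5,7,8,9} D(Z)={3,4,9}: W {4,5,7,8,9}->{4,5,7,8}; Z {3,4,9}->{9} => REVISION
Constraint 2 (Z != W) on D(Z)={9} D(W)={4,5,7,8}: no change => not a revision
Constraint 3 (W < Z) on D(W)={4,5,7,8} D(Z)={9}: no change => not a revision
Constraint 4 (X + Z = W) on D(X)={3,6,7,8,9} D(Z)={9} D(W)={4,5,7,8}: X {3,6,7,8,9}->{}; Z {9}->{}; W {4,5,7,8}->{} => REVISION
Total revisions = 2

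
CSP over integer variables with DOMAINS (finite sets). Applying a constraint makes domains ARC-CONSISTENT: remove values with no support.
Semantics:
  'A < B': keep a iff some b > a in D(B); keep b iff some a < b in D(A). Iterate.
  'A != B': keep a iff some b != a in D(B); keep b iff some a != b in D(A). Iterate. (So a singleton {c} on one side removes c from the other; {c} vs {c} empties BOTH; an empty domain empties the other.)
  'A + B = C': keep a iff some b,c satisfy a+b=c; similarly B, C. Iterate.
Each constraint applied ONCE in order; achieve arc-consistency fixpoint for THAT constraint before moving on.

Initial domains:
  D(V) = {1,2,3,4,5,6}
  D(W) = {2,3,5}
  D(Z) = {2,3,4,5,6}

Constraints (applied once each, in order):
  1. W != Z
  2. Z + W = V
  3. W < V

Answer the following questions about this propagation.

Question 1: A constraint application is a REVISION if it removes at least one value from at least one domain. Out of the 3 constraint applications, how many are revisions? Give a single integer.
Answer: 1

Derivation:
Constraint 1 (W != Z) on D(W)={2,3,5} D(Z)={2,3,4,5,6}: no change => not a revision
Constraint 2 (Z + W = V) on D(Z)={2,3,4,5,6} D(W)={2,3,5} D(V)={1,2,3,4,5,6}: Z {2,3,4,5,6}->{2,3,4}; W {2,3,5}->{2,3}; V {1,2,3,4,5,6}->{4,5,6} => REVISION
Constraint 3 (W < V) on D(W)={2,3} D(V)={4,5,6}: no change => not a revision
Total revisions = 1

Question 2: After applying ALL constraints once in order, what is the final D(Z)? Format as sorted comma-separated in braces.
Answer: {2,3,4}

Derivation:
Constraint 1 (W != Z) on D(W)={2,3,5} D(Z)={2,3,4,5,6}: no change
Constraint 2 (Z + W = V) on D(Z)={2,3,4,5,6} D(W)={2,3,5} D(V)={1,2,3,4,5,6}: Z {2,3,4,5,6}->{2,3,4}; W {2,3,5}->{2,3}; V {1,2,3,4,5,6}->{4,5,6}
Constraint 3 (W < V) on D(W)={2,3} D(V)={4,5,6}: no change
So after all 3 constraints: D(Z) = {2,3,4}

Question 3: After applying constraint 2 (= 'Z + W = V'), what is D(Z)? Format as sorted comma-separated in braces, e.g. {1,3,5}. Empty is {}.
Constraint 1 (W != Z) on D(W)={2,3,5} D(Z)={2,3,4,5,6}: no change
Constraint 2 (Z + W = V) on D(Z)={2,3,4,5,6} D(W)={2,3,5} D(V)={1,2,3,4,5,6}: Z {2,3,4,5,6}->{2,3,4}; W {2,3,5}->{2,3}; V {1,2,3,4,5,6}->{4,5,6}
So after constraint 2: D(Z) = {2,3,4}

Answer: {2,3,4}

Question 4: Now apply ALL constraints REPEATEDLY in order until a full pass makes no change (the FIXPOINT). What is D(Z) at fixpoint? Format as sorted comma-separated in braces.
Answer: {2,3,4}

Derivation:
pass 0 (initial): D(Z)={2,3,4,5,6}
pass 1: V {1,2,3,4,5,6}->{4,5,6}; W {2,3,5}->{2,3}; Z {2,3,4,5,6}->{2,3,4}
pass 2: no change
Fixpoint after 2 passes: D(Z) = {2,3,4}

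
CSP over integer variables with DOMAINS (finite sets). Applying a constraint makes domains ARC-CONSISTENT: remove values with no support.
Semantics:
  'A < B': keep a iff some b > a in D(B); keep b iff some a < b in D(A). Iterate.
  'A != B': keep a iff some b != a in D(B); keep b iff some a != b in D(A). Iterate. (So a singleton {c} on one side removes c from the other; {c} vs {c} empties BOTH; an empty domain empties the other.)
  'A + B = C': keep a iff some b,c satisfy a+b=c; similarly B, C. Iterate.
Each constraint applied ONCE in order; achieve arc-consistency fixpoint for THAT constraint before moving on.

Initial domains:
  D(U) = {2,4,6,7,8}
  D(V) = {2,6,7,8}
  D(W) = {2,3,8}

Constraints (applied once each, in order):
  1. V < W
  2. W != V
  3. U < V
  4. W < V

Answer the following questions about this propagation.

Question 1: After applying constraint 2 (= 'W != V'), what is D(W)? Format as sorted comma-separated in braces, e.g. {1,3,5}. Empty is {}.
Answer: {3,8}

Derivation:
Constraint 1 (V < W) on D(V)={2,6,7,8} D(W)={2,3,8}: V {2,6,7,8}->{2,6,7}; W {2,3,8}->{3,8}
Constraint 2 (W != V) on D(W)={3,8} D(V)={2,6,7}: no change
So after constraint 2: D(W) = {3,8}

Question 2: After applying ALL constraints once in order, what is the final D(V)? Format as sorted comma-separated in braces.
Answer: {6,7}

Derivation:
Constraint 1 (V < W) on D(V)={2,6,7,8} D(W)={2,3,8}: V {2,6,7,8}->{2,6,7}; W {2,3,8}->{3,8}
Constraint 2 (W != V) on D(W)={3,8} D(V)={2,6,7}: no change
Constraint 3 (U < V) on D(U)={2,4,6,7,8} D(V)={2,6,7}: U {2,4,6,7,8}->{2,4,6}; V {2,6,7}->{6,7}
Constraint 4 (W < V) on D(W)={3,8} D(V)={6,7}: W {3,8}->{3}
So after all 4 constraints: D(V) = {6,7}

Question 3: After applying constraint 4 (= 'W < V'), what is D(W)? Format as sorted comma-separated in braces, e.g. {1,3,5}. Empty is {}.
Constraint 1 (V < W) on D(V)={2,6,7,8} D(W)={2,3,8}: V {2,6,7,8}->{2,6,7}; W {2,3,8}->{3,8}
Constraint 2 (W != V) on D(W)={3,8} D(V)={2,6,7}: no change
Constraint 3 (U < V) on D(U)={2,4,6,7,8} D(V)={2,6,7}: U {2,4,6,7,8}->{2,4,6}; V {2,6,7}->{6,7}
Constraint 4 (W < V) on D(W)={3,8} D(V)={6,7}: W {3,8}->{3}
So after constraint 4: D(W) = {3}

Answer: {3}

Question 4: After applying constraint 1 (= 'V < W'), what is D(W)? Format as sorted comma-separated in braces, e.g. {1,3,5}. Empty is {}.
Constraint 1 (V < W) on D(V)={2,6,7,8} D(W)={2,3,8}: V {2,6,7,8}->{2,6,7}; W {2,3,8}->{3,8}
So after constraint 1: D(W) = {3,8}

Answer: {3,8}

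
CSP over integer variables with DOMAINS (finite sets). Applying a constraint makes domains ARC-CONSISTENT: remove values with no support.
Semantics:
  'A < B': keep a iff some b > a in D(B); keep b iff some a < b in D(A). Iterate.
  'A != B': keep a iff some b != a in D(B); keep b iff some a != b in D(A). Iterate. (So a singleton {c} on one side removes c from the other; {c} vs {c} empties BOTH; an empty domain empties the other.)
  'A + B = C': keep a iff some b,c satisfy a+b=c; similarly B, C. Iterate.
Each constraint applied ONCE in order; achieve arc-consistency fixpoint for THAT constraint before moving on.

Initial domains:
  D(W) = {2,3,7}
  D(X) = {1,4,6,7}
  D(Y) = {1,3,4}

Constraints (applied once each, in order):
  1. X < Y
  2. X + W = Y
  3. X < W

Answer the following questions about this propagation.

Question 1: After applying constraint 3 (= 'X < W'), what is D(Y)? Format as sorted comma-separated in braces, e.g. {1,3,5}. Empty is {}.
Constraint 1 (X < Y) on D(X)={1,4,6,7} D(Y)={1,3,4}: X {1,4,6,7}->{1}; Y {1,3,4}->{3,4}
Constraint 2 (X + W = Y) on D(X)={1} D(W)={2,3,7} D(Y)={3,4}: W {2,3,7}->{2,3}
Constraint 3 (X < W) on D(X)={1} D(W)={2,3}: no change
So after constraint 3: D(Y) = {3,4}

Answer: {3,4}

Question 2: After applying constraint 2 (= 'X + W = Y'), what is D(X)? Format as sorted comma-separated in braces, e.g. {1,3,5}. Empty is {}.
Answer: {1}

Derivation:
Constraint 1 (X < Y) on D(X)={1,4,6,7} D(Y)={1,3,4}: X {1,4,6,7}->{1}; Y {1,3,4}->{3,4}
Constraint 2 (X + W = Y) on D(X)={1} D(W)={2,3,7} D(Y)={3,4}: W {2,3,7}->{2,3}
So after constraint 2: D(X) = {1}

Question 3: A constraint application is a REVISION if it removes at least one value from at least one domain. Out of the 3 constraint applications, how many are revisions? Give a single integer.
Answer: 2

Derivation:
Constraint 1 (X < Y) on D(X)={1,4,6,7} D(Y)={1,3,4}: X {1,4,6,7}->{1}; Y {1,3,4}->{3,4} => REVISION
Constraint 2 (X + W = Y) on D(X)={1} D(W)={2,3,7} D(Y)={3,4}: W {2,3,7}->{2,3} => REVISION
Constraint 3 (X < W) on D(X)={1} D(W)={2,3}: no change => not a revision
Total revisions = 2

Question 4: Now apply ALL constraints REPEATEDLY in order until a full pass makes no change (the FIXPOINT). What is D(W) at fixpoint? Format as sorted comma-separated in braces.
Answer: {2,3}

Derivation:
pass 0 (initial): D(W)={2,3,7}
pass 1: W {2,3,7}->{2,3}; X {1,4,6,7}->{1}; Y {1,3,4}->{3,4}
pass 2: no change
Fixpoint after 2 passes: D(W) = {2,3}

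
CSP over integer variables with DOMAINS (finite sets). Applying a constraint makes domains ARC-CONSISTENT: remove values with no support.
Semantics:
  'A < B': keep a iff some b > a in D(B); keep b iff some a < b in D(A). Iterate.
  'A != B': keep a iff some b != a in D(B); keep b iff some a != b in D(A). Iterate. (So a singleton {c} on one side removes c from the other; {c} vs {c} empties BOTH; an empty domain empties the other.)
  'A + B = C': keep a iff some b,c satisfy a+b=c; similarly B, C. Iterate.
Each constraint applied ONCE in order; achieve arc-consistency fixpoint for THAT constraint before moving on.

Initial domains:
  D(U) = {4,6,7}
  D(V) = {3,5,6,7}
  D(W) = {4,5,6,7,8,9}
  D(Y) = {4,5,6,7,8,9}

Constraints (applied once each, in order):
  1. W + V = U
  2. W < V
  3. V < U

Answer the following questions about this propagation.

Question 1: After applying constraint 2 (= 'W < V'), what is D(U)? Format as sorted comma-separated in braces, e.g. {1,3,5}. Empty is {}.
Constraint 1 (W + V = U) on D(W)={4,5,6,7,8,9} D(V)={3,5,6,7} D(U)={4,6,7}: W {4,5,6,7,8,9}->{4}; V {3,5,6,7}->{3}; U {4,6,7}->{7}
Constraint 2 (W < V) on D(W)={4} D(V)={3}: W {4}->{}; V {3}->{}
So after constraint 2: D(U) = {7}

Answer: {7}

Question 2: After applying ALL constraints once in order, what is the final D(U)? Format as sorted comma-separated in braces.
Answer: {}

Derivation:
Constraint 1 (W + V = U) on D(W)={4,5,6,7,8,9} D(V)={3,5,6,7} D(U)={4,6,7}: W {4,5,6,7,8,9}->{4}; V {3,5,6,7}->{3}; U {4,6,7}->{7}
Constraint 2 (W < V) on D(W)={4} D(V)={3}: W {4}->{}; V {3}->{}
Constraint 3 (V < U) on D(V)={} D(U)={7}: U {7}->{}
So after all 3 constraints: D(U) = {}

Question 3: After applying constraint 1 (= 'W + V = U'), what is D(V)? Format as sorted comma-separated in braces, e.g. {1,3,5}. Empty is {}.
Answer: {3}

Derivation:
Constraint 1 (W + V = U) on D(W)={4,5,6,7,8,9} D(V)={3,5,6,7} D(U)={4,6,7}: W {4,5,6,7,8,9}->{4}; V {3,5,6,7}->{3}; U {4,6,7}->{7}
So after constraint 1: D(V) = {3}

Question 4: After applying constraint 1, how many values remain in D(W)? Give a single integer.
Constraint 1 (W + V = U) on D(W)={4,5,6,7,8,9} D(V)={3,5,6,7} D(U)={4,6,7}: W {4,5,6,7,8,9}->{4}; V {3,5,6,7}->{3}; U {4,6,7}->{7}
So after constraint 1: D(W)={4}, size = 1

Answer: 1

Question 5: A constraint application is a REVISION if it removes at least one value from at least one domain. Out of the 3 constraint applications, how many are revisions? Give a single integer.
Constraint 1 (W + V = U) on D(W)={4,5,6,7,8,9} D(V)={3,5,6,7} D(U)={4,6,7}: W {4,5,6,7,8,9}->{4}; V {3,5,6,7}->{3}; U {4,6,7}->{7} => REVISION
Constraint 2 (W < V) on D(W)={4} D(V)={3}: W {4}->{}; V {3}->{} => REVISION
Constraint 3 (V < U) on D(V)={} D(U)={7}: U {7}->{} => REVISION
Total revisions = 3

Answer: 3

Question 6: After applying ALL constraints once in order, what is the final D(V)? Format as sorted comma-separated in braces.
Answer: {}

Derivation:
Constraint 1 (W + V = U) on D(W)={4,5,6,7,8,9} D(V)={3,5,6,7} D(U)={4,6,7}: W {4,5,6,7,8,9}->{4}; V {3,5,6,7}->{3}; U {4,6,7}->{7}
Constraint 2 (W < V) on D(W)={4} D(V)={3}: W {4}->{}; V {3}->{}
Constraint 3 (V < U) on D(V)={} D(U)={7}: U {7}->{}
So after all 3 constraints: D(V) = {}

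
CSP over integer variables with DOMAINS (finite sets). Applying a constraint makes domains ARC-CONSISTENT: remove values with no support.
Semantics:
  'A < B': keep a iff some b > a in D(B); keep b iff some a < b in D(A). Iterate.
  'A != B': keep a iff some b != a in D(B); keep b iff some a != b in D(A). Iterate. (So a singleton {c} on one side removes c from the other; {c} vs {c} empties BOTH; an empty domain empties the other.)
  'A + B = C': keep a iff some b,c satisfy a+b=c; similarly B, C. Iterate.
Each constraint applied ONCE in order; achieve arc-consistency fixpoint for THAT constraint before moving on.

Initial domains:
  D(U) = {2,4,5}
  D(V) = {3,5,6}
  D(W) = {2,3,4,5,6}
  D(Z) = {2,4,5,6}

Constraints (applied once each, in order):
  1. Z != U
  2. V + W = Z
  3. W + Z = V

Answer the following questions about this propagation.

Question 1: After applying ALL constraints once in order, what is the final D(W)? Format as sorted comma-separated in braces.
Answer: {}

Derivation:
Constraint 1 (Z != U) on D(Z)={2,4,5,6} D(U)={2,4,5}: no change
Constraint 2 (V + W = Z) on D(V)={3,5,6} D(W)={2,3,4,5,6} D(Z)={2,4,5,6}: V {3,5,6}->{3}; W {2,3,4,5,6}->{2,3}; Z {2,4,5,6}->{5,6}
Constraint 3 (W + Z = V) on D(W)={2,3} D(Z)={5,6} D(V)={3}: W {2,3}->{}; Z {5,6}->{}; V {3}->{}
So after all 3 constraints: D(W) = {}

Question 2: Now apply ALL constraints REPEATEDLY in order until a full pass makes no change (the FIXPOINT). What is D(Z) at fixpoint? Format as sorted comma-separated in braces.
Answer: {}

Derivation:
pass 0 (initial): D(Z)={2,4,5,6}
pass 1: V {3,5,6}->{}; W {2,3,4,5,6}->{}; Z {2,4,5,6}->{}
pass 2: U {2,4,5}->{}
pass 3: no change
Fixpoint after 3 passes: D(Z) = {}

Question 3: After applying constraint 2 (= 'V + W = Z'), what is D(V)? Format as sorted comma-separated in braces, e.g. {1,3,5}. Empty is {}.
Constraint 1 (Z != U) on D(Z)={2,4,5,6} D(U)={2,4,5}: no change
Constraint 2 (V + W = Z) on D(V)={3,5,6} D(W)={2,3,4,5,6} D(Z)={2,4,5,6}: V {3,5,6}->{3}; W {2,3,4,5,6}->{2,3}; Z {2,4,5,6}->{5,6}
So after constraint 2: D(V) = {3}

Answer: {3}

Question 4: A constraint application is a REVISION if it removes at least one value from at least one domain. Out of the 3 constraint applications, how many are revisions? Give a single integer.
Answer: 2

Derivation:
Constraint 1 (Z != U) on D(Z)={2,4,5,6} D(U)={2,4,5}: no change => not a revision
Constraint 2 (V + W = Z) on D(V)={3,5,6} D(W)={2,3,4,5,6} D(Z)={2,4,5,6}: V {3,5,6}->{3}; W {2,3,4,5,6}->{2,3}; Z {2,4,5,6}->{5,6} => REVISION
Constraint 3 (W + Z = V) on D(W)={2,3} D(Z)={5,6} D(V)={3}: W {2,3}->{}; Z {5,6}->{}; V {3}->{} => REVISION
Total revisions = 2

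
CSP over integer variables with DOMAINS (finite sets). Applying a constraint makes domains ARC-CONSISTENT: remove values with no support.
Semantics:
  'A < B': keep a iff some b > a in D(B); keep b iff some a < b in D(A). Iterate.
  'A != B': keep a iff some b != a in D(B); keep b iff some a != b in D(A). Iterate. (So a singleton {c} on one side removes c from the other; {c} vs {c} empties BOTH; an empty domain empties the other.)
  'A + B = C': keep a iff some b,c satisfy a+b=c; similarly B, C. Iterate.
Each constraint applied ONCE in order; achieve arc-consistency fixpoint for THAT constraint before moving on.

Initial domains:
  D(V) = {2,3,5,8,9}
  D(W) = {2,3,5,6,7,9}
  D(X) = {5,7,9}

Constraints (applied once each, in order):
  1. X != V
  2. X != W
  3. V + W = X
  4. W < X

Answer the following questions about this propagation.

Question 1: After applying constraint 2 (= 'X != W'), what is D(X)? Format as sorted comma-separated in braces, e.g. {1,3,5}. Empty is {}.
Answer: {5,7,9}

Derivation:
Constraint 1 (X != V) on D(X)={5,7,9} D(V)={2,3,5,8,9}: no change
Constraint 2 (X != W) on D(X)={5,7,9} D(W)={2,3,5,6,7,9}: no change
So after constraint 2: D(X) = {5,7,9}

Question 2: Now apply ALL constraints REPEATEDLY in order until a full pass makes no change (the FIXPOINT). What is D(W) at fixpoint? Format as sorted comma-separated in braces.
Answer: {2,3,5,6,7}

Derivation:
pass 0 (initial): D(W)={2,3,5,6,7,9}
pass 1: V {2,3,5,8,9}->{2,3,5}; W {2,3,5,6,7,9}->{2,3,5,6,7}
pass 2: no change
Fixpoint after 2 passes: D(W) = {2,3,5,6,7}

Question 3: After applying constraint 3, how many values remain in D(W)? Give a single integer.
Constraint 1 (X != V) on D(X)={5,7,9} D(V)={2,3,5,8,9}: no change
Constraint 2 (X != W) on D(X)={5,7,9} D(W)={2,3,5,6,7,9}: no change
Constraint 3 (V + W = X) on D(V)={2,3,5,8,9} D(W)={2,3,5,6,7,9} D(X)={5,7,9}: V {2,3,5,8,9}->{2,3,5}; W {2,3,5,6,7,9}->{2,3,5,6,7}
So after constraint 3: D(W)={2,3,5,6,7}, size = 5

Answer: 5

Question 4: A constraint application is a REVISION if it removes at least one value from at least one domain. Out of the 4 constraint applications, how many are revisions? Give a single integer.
Constraint 1 (X != V) on D(X)={5,7,9} D(V)={2,3,5,8,9}: no change => not a revision
Constraint 2 (X != W) on D(X)={5,7,9} D(W)={2,3,5,6,7,9}: no change => not a revision
Constraint 3 (V + W = X) on D(V)={2,3,5,8,9} D(W)={2,3,5,6,7,9} D(X)={5,7,9}: V {2,3,5,8,9}->{2,3,5}; W {2,3,5,6,7,9}->{2,3,5,6,7} => REVISION
Constraint 4 (W < X) on D(W)={2,3,5,6,7} D(X)={5,7,9}: no change => not a revision
Total revisions = 1

Answer: 1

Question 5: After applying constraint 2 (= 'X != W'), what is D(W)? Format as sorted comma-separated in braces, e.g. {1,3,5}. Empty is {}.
Answer: {2,3,5,6,7,9}

Derivation:
Constraint 1 (X != V) on D(X)={5,7,9} D(V)={2,3,5,8,9}: no change
Constraint 2 (X != W) on D(X)={5,7,9} D(W)={2,3,5,6,7,9}: no change
So after constraint 2: D(W) = {2,3,5,6,7,9}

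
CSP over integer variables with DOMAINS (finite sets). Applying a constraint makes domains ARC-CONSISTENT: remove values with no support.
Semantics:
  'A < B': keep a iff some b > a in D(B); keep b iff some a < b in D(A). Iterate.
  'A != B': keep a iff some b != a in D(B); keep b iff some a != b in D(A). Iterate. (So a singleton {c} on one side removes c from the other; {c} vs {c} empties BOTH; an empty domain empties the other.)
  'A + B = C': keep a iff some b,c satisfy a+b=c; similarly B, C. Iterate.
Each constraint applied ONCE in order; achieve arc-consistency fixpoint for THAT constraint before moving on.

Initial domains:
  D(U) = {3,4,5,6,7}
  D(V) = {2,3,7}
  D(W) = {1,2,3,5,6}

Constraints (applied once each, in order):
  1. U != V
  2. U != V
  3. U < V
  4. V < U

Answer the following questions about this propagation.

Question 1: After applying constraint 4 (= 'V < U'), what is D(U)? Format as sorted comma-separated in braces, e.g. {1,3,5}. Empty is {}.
Answer: {}

Derivation:
Constraint 1 (U != V) on D(U)={3,4,5,6,7} D(V)={2,3,7}: no change
Constraint 2 (U != V) on D(U)={3,4,5,6,7} D(V)={2,3,7}: no change
Constraint 3 (U < V) on D(U)={3,4,5,6,7} D(V)={2,3,7}: U {3,4,5,6,7}->{3,4,5,6}; V {2,3,7}->{7}
Constraint 4 (V < U) on D(V)={7} D(U)={3,4,5,6}: V {7}->{}; U {3,4,5,6}->{}
So after constraint 4: D(U) = {}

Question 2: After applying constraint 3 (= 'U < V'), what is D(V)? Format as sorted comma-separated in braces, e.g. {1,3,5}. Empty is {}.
Constraint 1 (U != V) on D(U)={3,4,5,6,7} D(V)={2,3,7}: no change
Constraint 2 (U != V) on D(U)={3,4,5,6,7} D(V)={2,3,7}: no change
Constraint 3 (U < V) on D(U)={3,4,5,6,7} D(V)={2,3,7}: U {3,4,5,6,7}->{3,4,5,6}; V {2,3,7}->{7}
So after constraint 3: D(V) = {7}

Answer: {7}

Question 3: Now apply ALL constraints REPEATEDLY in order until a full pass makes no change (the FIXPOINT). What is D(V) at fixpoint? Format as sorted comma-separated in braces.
Answer: {}

Derivation:
pass 0 (initial): D(V)={2,3,7}
pass 1: U {3,4,5,6,7}->{}; V {2,3,7}->{}
pass 2: no change
Fixpoint after 2 passes: D(V) = {}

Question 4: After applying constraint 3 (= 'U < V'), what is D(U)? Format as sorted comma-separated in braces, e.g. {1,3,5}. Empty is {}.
Constraint 1 (U != V) on D(U)={3,4,5,6,7} D(V)={2,3,7}: no change
Constraint 2 (U != V) on D(U)={3,4,5,6,7} D(V)={2,3,7}: no change
Constraint 3 (U < V) on D(U)={3,4,5,6,7} D(V)={2,3,7}: U {3,4,5,6,7}->{3,4,5,6}; V {2,3,7}->{7}
So after constraint 3: D(U) = {3,4,5,6}

Answer: {3,4,5,6}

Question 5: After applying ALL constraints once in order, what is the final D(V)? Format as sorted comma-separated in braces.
Constraint 1 (U != V) on D(U)={3,4,5,6,7} D(V)={2,3,7}: no change
Constraint 2 (U != V) on D(U)={3,4,5,6,7} D(V)={2,3,7}: no change
Constraint 3 (U < V) on D(U)={3,4,5,6,7} D(V)={2,3,7}: U {3,4,5,6,7}->{3,4,5,6}; V {2,3,7}->{7}
Constraint 4 (V < U) on D(V)={7} D(U)={3,4,5,6}: V {7}->{}; U {3,4,5,6}->{}
So after all 4 constraints: D(V) = {}

Answer: {}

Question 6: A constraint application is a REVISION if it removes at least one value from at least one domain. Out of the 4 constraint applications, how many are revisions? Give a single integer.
Answer: 2

Derivation:
Constraint 1 (U != V) on D(U)={3,4,5,6,7} D(V)={2,3,7}: no change => not a revision
Constraint 2 (U != V) on D(U)={3,4,5,6,7} D(V)={2,3,7}: no change => not a revision
Constraint 3 (U < V) on D(U)={3,4,5,6,7} D(V)={2,3,7}: U {3,4,5,6,7}->{3,4,5,6}; V {2,3,7}->{7} => REVISION
Constraint 4 (V < U) on D(V)={7} D(U)={3,4,5,6}: V {7}->{}; U {3,4,5,6}->{} => REVISION
Total revisions = 2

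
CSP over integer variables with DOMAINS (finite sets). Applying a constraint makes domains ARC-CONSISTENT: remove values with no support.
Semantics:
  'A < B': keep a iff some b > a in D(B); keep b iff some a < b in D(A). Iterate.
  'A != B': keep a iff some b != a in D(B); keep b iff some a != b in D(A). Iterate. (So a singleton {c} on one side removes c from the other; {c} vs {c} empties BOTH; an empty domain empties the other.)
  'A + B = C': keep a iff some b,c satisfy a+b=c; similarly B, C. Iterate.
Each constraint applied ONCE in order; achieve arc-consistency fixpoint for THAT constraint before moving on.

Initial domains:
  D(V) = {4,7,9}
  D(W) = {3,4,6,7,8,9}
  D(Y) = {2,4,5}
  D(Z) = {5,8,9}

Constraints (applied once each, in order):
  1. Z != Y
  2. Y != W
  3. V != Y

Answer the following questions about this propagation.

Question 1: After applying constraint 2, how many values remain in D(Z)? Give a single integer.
Constraint 1 (Z != Y) on D(Z)={5,8,9} D(Y)={2,4,5}: no change
Constraint 2 (Y != W) on D(Y)={2,4,5} D(W)={3,4,6,7,8,9}: no change
So after constraint 2: D(Z)={5,8,9}, size = 3

Answer: 3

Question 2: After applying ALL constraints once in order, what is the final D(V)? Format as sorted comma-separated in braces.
Answer: {4,7,9}

Derivation:
Constraint 1 (Z != Y) on D(Z)={5,8,9} D(Y)={2,4,5}: no change
Constraint 2 (Y != W) on D(Y)={2,4,5} D(W)={3,4,6,7,8,9}: no change
Constraint 3 (V != Y) on D(V)={4,7,9} D(Y)={2,4,5}: no change
So after all 3 constraints: D(V) = {4,7,9}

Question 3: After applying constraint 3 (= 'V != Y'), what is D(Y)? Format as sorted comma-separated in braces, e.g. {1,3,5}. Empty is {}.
Answer: {2,4,5}

Derivation:
Constraint 1 (Z != Y) on D(Z)={5,8,9} D(Y)={2,4,5}: no change
Constraint 2 (Y != W) on D(Y)={2,4,5} D(W)={3,4,6,7,8,9}: no change
Constraint 3 (V != Y) on D(V)={4,7,9} D(Y)={2,4,5}: no change
So after constraint 3: D(Y) = {2,4,5}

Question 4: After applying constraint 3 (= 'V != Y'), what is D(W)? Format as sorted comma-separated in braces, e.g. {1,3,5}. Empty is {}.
Answer: {3,4,6,7,8,9}

Derivation:
Constraint 1 (Z != Y) on D(Z)={5,8,9} D(Y)={2,4,5}: no change
Constraint 2 (Y != W) on D(Y)={2,4,5} D(W)={3,4,6,7,8,9}: no change
Constraint 3 (V != Y) on D(V)={4,7,9} D(Y)={2,4,5}: no change
So after constraint 3: D(W) = {3,4,6,7,8,9}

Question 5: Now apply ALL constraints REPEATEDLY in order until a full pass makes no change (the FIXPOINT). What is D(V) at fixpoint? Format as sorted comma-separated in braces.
Answer: {4,7,9}

Derivation:
pass 0 (initial): D(V)={4,7,9}
pass 1: no change
Fixpoint after 1 passes: D(V) = {4,7,9}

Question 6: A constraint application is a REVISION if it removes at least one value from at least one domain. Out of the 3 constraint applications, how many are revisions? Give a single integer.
Constraint 1 (Z != Y) on D(Z)={5,8,9} D(Y)={2,4,5}: no change => not a revision
Constraint 2 (Y != W) on D(Y)={2,4,5} D(W)={3,4,6,7,8,9}: no change => not a revision
Constraint 3 (V != Y) on D(V)={4,7,9} D(Y)={2,4,5}: no change => not a revision
Total revisions = 0

Answer: 0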